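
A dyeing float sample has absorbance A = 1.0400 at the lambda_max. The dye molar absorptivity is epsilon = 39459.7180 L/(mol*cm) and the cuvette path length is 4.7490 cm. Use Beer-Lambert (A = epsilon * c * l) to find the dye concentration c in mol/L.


Formula: c = A / (epsilon * l)
Substituting: c = 1.0400 / (39459.7180 * 4.7490)
Result: 5.5498e-06 mol/L


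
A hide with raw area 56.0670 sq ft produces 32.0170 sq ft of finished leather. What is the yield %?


Formula: Yield = finished / raw * 100
Substituting: Yield = 32.0170 / 56.0670 * 100
Result: 57.1049 %


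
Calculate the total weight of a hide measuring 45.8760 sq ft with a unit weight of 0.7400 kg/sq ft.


Formula: Weight = area * weight_per_sqft
Substituting: Weight = 45.8760 * 0.7400
Result: 33.9482 kg


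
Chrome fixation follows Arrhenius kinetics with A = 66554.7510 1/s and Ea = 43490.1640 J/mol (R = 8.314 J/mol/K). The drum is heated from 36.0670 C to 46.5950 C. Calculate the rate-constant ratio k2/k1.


T1 = 36.0670 + 273.15 = 309.2170 K; T2 = 46.5950 + 273.15 = 319.7450 K
k1 = A * exp(-Ea/(R*T1)) = 66554.7510 * exp(-43490.1640/(8.314*309.2170)) = 0.00299444 1/s
k2 = A * exp(-Ea/(R*T2)) = 66554.7510 * exp(-43490.1640/(8.314*319.7450)) = 0.00522661 1/s
k2/k1 = 0.00522661 / 0.00299444 = 1.7454


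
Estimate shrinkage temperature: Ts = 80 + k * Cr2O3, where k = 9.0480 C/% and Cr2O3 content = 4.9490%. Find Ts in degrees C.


Formula: Ts = 80 + k * Cr2O3
Substituting: Ts = 80 + 9.0480 * 4.9490
Result: 124.7786 C


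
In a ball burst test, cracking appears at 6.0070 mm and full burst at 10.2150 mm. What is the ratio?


Formula: Ratio = crack / burst
Substituting: Ratio = 6.0070 / 10.2150
Result: 0.5881


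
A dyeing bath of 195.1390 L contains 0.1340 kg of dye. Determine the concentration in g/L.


Formula: Conc = dye_mass(kg) / volume(L) * 1000
Substituting: Conc = 0.1340 / 195.1390 * 1000
Result: 0.6867 g/L


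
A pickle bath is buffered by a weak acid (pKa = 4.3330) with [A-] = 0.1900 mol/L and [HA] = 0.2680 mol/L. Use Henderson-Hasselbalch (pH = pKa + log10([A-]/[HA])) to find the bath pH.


ratio = [A-] / [HA] = 0.1900 / 0.2680 = 0.7090
log10(ratio) = -0.1494
pH = pKa + log10(ratio) = 4.3330 - 0.1494 = 4.1836


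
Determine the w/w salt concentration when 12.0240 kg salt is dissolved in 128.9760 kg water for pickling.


Formula: Conc = salt / (water + salt) * 100
Substituting: Conc = 12.0240 / (128.9760 + 12.0240) * 100
Result: 8.5277 %


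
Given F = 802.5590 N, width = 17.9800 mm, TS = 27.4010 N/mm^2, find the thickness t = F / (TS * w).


Formula: t = F / (TS * w)
Substituting: t = 802.5590 / (27.4010 * 17.9800)
Result: 1.6290 mm


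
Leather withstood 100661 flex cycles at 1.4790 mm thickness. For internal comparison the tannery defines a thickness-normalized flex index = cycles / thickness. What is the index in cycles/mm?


Formula: Index = cycles / thickness
Substituting: Index = 100661 / 1.4790
Result: 68060.1758 cycles/mm


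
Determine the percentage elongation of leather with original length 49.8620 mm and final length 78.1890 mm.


Formula: Elongation = (Lf - L0) / L0 * 100
Substituting: Elongation = (78.1890 - 49.8620) / 49.8620 * 100
Result: 56.8108 %


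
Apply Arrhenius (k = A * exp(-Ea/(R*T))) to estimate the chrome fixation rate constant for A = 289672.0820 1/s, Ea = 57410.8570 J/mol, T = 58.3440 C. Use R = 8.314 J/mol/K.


T_K = T_C + 273.15 = 58.3440 + 273.15 = 331.4940 K
exponent = -Ea / (R * T_K) = -57410.8570 / (8.314 * 331.4940) = -20.8309
k = A * exp(exponent) = 289672.0820 * exp(-20.8309) = 2.6011e-04 1/s


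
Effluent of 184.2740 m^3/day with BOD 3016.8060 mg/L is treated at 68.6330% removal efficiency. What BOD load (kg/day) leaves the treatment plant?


Load_in = volume * conc / 1000 = 184.2740 * 3016.8060 / 1000 = 555.9189 kg/day
Removed = Load_in * eff / 100 = 555.9189 * 68.6330 / 100 = 381.5438 kg/day
Load_out = Load_in - Removed = 555.9189 - 381.5438 = 174.3751 kg/day


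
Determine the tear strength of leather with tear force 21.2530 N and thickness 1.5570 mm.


Formula: Tear strength = force / thickness
Substituting: Tear strength = 21.2530 / 1.5570
Result: 13.6500 N/mm


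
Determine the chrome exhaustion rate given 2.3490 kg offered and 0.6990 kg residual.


Formula: Uptake = (offered - residual) / offered * 100
Substituting: Uptake = (2.3490 - 0.6990) / 2.3490 * 100
Result: 70.2427 %


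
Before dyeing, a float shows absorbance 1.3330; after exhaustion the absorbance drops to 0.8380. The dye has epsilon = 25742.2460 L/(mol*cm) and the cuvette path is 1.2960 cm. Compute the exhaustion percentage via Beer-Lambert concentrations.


c_initial = A_i / (epsilon * l) = 1.3330 / (25742.2460 * 1.2960) = 3.9956e-05 mol/L
c_final = A_f / (epsilon * l) = 0.8380 / (25742.2460 * 1.2960) = 2.5118e-05 mol/L
Exhaustion = (c_initial - c_final) / c_initial * 100 = (3.9956e-05 - 2.5118e-05) / 3.9956e-05 * 100 = 37.1343 %


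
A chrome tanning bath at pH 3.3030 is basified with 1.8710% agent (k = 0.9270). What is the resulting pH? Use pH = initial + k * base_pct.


Formula: pH_final = pH_initial + k * base_pct
Substituting: pH_final = 3.3030 + 0.9270 * 1.8710
Result: 5.0374


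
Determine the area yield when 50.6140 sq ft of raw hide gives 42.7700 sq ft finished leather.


Formula: Yield = finished / raw * 100
Substituting: Yield = 42.7700 / 50.6140 * 100
Result: 84.5023 %


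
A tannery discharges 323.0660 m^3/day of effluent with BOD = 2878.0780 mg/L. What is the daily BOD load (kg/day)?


Formula: BOD_load = volume * conc / 1000
Substituting: BOD_load = 323.0660 * 2878.0780 / 1000
Result: 929.8091 kg/day


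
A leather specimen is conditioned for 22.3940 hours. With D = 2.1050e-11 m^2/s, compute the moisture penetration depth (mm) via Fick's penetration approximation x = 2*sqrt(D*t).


t = 22.3940 hr * 3600 = 80618.4000 s
D * t = 2.1050e-11 * 80618.4000 = 1.6970e-06
x = 2 * sqrt(D*t) = 2 * sqrt(1.6970e-06) = 0.00260539 m = 2.6054 mm


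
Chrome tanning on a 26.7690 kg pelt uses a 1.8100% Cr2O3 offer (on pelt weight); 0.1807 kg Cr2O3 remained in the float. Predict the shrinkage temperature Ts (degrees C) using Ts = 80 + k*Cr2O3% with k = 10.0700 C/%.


Offered = pelt * offer_pct / 100 = 26.7690 * 1.8100 / 100 = 0.4845 kg
Uptake = offered - residual = 0.4845 - 0.1807 = 0.3038 kg
Cr2O3% on pelt = uptake / pelt * 100 = 0.3038 / 26.7690 * 100 = 1.1350 %
Ts = 80 + k * Cr2O3% = 80 + 10.0700 * 1.1350 = 91.4291 C


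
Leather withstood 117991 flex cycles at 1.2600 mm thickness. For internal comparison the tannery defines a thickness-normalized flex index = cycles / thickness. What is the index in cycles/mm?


Formula: Index = cycles / thickness
Substituting: Index = 117991 / 1.2600
Result: 93643.6508 cycles/mm


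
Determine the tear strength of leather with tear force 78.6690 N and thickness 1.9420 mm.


Formula: Tear strength = force / thickness
Substituting: Tear strength = 78.6690 / 1.9420
Result: 40.5093 N/mm


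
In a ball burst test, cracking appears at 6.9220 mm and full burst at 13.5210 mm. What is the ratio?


Formula: Ratio = crack / burst
Substituting: Ratio = 6.9220 / 13.5210
Result: 0.5119


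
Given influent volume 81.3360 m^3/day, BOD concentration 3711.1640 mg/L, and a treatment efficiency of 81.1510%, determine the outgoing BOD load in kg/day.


Load_in = volume * conc / 1000 = 81.3360 * 3711.1640 / 1000 = 301.8512 kg/day
Removed = Load_in * eff / 100 = 301.8512 * 81.1510 / 100 = 244.9553 kg/day
Load_out = Load_in - Removed = 301.8512 - 244.9553 = 56.8959 kg/day


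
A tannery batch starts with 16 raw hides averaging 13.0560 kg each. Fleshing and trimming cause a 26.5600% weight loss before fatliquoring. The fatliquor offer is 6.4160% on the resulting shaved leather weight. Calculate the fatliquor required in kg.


Total_raw = N * avg_wt = 16 * 13.0560 = 208.8960 kg
Substrate = Total_raw * (1 - loss/100) = 208.8960 * (1 - 26.5600/100) = 153.4132 kg
Fat = Substrate * pct / 100 = 153.4132 * 6.4160 / 100 = 9.8430 kg


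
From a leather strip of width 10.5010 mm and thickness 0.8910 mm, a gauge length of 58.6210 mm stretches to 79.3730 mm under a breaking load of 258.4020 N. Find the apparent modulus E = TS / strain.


TS = F / (w * t) = 258.4020 / (10.5010 * 0.8910) = 27.6177 N/mm^2
strain = (Lf - L0) / L0 = (79.3730 - 58.6210) / 58.6210 = 0.3540
E = TS / strain = 27.6177 / 0.3540 = 78.0155 N/mm^2


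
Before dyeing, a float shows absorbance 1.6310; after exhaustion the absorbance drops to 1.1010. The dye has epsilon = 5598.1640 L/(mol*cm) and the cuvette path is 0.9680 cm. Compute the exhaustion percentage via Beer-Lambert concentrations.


c_initial = A_i / (epsilon * l) = 1.6310 / (5598.1640 * 0.9680) = 3.0098e-04 mol/L
c_final = A_f / (epsilon * l) = 1.1010 / (5598.1640 * 0.9680) = 2.0317e-04 mol/L
Exhaustion = (c_initial - c_final) / c_initial * 100 = (3.0098e-04 - 2.0317e-04) / 3.0098e-04 * 100 = 32.4954 %


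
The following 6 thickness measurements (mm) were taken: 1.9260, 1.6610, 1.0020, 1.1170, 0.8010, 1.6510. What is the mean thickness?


Formula: Average = sum / n
Substituting: Average = 8.1580 / 6
Result: 1.3597 mm


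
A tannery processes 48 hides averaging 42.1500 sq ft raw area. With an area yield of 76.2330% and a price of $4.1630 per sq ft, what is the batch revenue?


Raw_total = N * avg_area = 48 * 42.1500 = 2023.2000 sq ft
Finished = Raw_total * yield / 100 = 2023.2000 * 76.2330 / 100 = 1542.3461 sq ft
Value = Finished * price = 1542.3461 * 4.1630 = 6420.7866 $


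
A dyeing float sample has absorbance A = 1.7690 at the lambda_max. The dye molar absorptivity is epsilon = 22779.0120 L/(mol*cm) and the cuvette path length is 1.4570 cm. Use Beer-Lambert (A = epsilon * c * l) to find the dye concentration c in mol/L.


Formula: c = A / (epsilon * l)
Substituting: c = 1.7690 / (22779.0120 * 1.4570)
Result: 5.3301e-05 mol/L


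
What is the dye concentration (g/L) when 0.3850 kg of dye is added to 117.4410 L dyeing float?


Formula: Conc = dye_mass(kg) / volume(L) * 1000
Substituting: Conc = 0.3850 / 117.4410 * 1000
Result: 3.2782 g/L


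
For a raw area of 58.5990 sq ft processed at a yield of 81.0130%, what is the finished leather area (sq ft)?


Formula: finished = raw * yield / 100
Substituting: finished = 58.5990 * 81.0130 / 100
Result: 47.4728 sq ft


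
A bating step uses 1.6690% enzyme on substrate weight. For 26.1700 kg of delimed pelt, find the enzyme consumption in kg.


Formula: Enzyme = substrate * pct / 100
Substituting: Enzyme = 26.1700 * 1.6690 / 100
Result: 0.4368 kg


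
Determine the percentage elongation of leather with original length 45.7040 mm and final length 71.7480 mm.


Formula: Elongation = (Lf - L0) / L0 * 100
Substituting: Elongation = (71.7480 - 45.7040) / 45.7040 * 100
Result: 56.9841 %


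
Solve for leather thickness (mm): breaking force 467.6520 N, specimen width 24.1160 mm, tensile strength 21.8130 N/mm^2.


Formula: t = F / (TS * w)
Substituting: t = 467.6520 / (21.8130 * 24.1160)
Result: 0.8890 mm


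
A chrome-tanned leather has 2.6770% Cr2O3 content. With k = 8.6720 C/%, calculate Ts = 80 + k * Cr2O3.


Formula: Ts = 80 + k * Cr2O3
Substituting: Ts = 80 + 8.6720 * 2.6770
Result: 103.2149 C


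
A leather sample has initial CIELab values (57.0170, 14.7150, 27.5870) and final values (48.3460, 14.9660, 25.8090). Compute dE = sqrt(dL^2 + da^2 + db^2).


dL = -8.6710, da = 0.2510, db = -1.7780
dE = sqrt((-8.6710)^2 + 0.2510^2 + (-1.7780)^2) = 8.8550


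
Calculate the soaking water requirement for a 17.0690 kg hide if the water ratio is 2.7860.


Formula: Water = hide_weight * ratio
Substituting: Water = 17.0690 * 2.7860
Result: 47.5542 kg


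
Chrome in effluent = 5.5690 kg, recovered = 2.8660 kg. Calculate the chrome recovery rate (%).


Formula: Recovery = recovered / input * 100
Substituting: Recovery = 2.8660 / 5.5690 * 100
Result: 51.4635 %


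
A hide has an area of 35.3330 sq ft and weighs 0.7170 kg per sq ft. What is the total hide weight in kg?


Formula: Weight = area * weight_per_sqft
Substituting: Weight = 35.3330 * 0.7170
Result: 25.3338 kg


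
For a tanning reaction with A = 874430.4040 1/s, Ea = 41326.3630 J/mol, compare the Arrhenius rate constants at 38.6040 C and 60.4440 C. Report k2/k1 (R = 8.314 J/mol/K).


T1 = 38.6040 + 273.15 = 311.7540 K; T2 = 60.4440 + 273.15 = 333.5940 K
k1 = A * exp(-Ea/(R*T1)) = 874430.4040 * exp(-41326.3630/(8.314*311.7540)) = 0.1040 1/s
k2 = A * exp(-Ea/(R*T2)) = 874430.4040 * exp(-41326.3630/(8.314*333.5940)) = 0.2955 1/s
k2/k1 = 0.2955 / 0.1040 = 2.8401


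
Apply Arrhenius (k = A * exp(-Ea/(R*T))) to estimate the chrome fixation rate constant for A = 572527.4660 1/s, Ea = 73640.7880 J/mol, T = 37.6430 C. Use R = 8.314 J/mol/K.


T_K = T_C + 273.15 = 37.6430 + 273.15 = 310.7930 K
exponent = -Ea / (R * T_K) = -73640.7880 / (8.314 * 310.7930) = -28.4995
k = A * exp(exponent) = 572527.4660 * exp(-28.4995) = 2.4023e-07 1/s


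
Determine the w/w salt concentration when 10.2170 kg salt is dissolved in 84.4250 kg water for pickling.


Formula: Conc = salt / (water + salt) * 100
Substituting: Conc = 10.2170 / (84.4250 + 10.2170) * 100
Result: 10.7954 %


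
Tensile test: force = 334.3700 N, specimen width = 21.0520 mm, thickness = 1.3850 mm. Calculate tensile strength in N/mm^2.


Formula: TS = force / (width * thickness)
Substituting: TS = 334.3700 / (21.0520 * 1.3850)
Result: 11.4679 N/mm^2


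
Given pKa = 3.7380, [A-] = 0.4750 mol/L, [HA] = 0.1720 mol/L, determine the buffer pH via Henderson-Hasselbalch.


ratio = [A-] / [HA] = 0.4750 / 0.1720 = 2.7616
log10(ratio) = 0.4412
pH = pKa + log10(ratio) = 3.7380 + 0.4412 = 4.1792


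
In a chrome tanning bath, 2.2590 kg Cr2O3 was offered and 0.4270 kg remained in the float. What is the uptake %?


Formula: Uptake = (offered - residual) / offered * 100
Substituting: Uptake = (2.2590 - 0.4270) / 2.2590 * 100
Result: 81.0978 %


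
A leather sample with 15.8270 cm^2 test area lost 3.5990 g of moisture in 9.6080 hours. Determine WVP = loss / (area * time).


Formula: WVP = loss / (area * time)
Substituting: WVP = 3.5990 / (15.8270 * 9.6080)
Result: 0.0236674 g/(cm^2*hr)


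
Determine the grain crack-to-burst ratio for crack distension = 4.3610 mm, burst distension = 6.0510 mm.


Formula: Ratio = crack / burst
Substituting: Ratio = 4.3610 / 6.0510
Result: 0.7207


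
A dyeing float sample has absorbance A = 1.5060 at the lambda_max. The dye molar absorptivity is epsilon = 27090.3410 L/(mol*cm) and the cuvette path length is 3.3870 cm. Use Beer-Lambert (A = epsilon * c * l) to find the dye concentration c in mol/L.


Formula: c = A / (epsilon * l)
Substituting: c = 1.5060 / (27090.3410 * 3.3870)
Result: 1.6413e-05 mol/L


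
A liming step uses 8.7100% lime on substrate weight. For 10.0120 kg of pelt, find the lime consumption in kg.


Formula: Lime = substrate * pct / 100
Substituting: Lime = 10.0120 * 8.7100 / 100
Result: 0.8720 kg


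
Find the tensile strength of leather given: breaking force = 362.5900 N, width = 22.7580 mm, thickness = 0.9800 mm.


Formula: TS = force / (width * thickness)
Substituting: TS = 362.5900 / (22.7580 * 0.9800)
Result: 16.2576 N/mm^2


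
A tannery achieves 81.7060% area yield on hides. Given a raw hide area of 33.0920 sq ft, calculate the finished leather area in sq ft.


Formula: finished = raw * yield / 100
Substituting: finished = 33.0920 * 81.7060 / 100
Result: 27.0381 sq ft


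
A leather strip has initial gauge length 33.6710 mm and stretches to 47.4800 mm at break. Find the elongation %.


Formula: Elongation = (Lf - L0) / L0 * 100
Substituting: Elongation = (47.4800 - 33.6710) / 33.6710 * 100
Result: 41.0116 %


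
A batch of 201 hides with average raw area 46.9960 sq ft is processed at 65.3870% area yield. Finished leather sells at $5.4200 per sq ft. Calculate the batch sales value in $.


Raw_total = N * avg_area = 201 * 46.9960 = 9446.1960 sq ft
Finished = Raw_total * yield / 100 = 9446.1960 * 65.3870 / 100 = 6176.5842 sq ft
Value = Finished * price = 6176.5842 * 5.4200 = 33477.0862 $


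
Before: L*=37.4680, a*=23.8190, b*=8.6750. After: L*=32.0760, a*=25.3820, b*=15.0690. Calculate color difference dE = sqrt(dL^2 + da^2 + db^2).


dL = -5.3920, da = 1.5630, db = 6.3940
dE = sqrt((-5.3920)^2 + 1.5630^2 + 6.3940^2) = 8.5088


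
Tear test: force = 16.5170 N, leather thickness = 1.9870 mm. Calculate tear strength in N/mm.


Formula: Tear strength = force / thickness
Substituting: Tear strength = 16.5170 / 1.9870
Result: 8.3125 N/mm


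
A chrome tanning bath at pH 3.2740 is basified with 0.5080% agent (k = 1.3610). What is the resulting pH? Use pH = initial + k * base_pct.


Formula: pH_final = pH_initial + k * base_pct
Substituting: pH_final = 3.2740 + 1.3610 * 0.5080
Result: 3.9654


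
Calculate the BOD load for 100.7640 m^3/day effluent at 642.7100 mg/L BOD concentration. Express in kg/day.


Formula: BOD_load = volume * conc / 1000
Substituting: BOD_load = 100.7640 * 642.7100 / 1000
Result: 64.7620 kg/day


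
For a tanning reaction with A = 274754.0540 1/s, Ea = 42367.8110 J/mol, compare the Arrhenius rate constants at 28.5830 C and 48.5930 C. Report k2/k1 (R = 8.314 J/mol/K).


T1 = 28.5830 + 273.15 = 301.7330 K; T2 = 48.5930 + 273.15 = 321.7430 K
k1 = A * exp(-Ea/(R*T1)) = 274754.0540 * exp(-42367.8110/(8.314*301.7330)) = 0.0127103 1/s
k2 = A * exp(-Ea/(R*T2)) = 274754.0540 * exp(-42367.8110/(8.314*321.7430)) = 0.0363351 1/s
k2/k1 = 0.0363351 / 0.0127103 = 2.8587


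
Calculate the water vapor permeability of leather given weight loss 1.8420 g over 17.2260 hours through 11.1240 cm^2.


Formula: WVP = loss / (area * time)
Substituting: WVP = 1.8420 / (11.1240 * 17.2260)
Result: 0.00961267 g/(cm^2*hr)


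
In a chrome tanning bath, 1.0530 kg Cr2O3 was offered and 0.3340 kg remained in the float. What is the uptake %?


Formula: Uptake = (offered - residual) / offered * 100
Substituting: Uptake = (1.0530 - 0.3340) / 1.0530 * 100
Result: 68.2811 %


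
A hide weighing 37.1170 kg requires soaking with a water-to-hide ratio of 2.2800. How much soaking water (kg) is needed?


Formula: Water = hide_weight * ratio
Substituting: Water = 37.1170 * 2.2800
Result: 84.6268 kg


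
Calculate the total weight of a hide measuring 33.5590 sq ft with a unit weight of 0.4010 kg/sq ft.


Formula: Weight = area * weight_per_sqft
Substituting: Weight = 33.5590 * 0.4010
Result: 13.4572 kg


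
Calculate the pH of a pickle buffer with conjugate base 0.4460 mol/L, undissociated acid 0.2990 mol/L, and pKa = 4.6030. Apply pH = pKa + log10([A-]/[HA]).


ratio = [A-] / [HA] = 0.4460 / 0.2990 = 1.4916
log10(ratio) = 0.1737
pH = pKa + log10(ratio) = 4.6030 + 0.1737 = 4.7767


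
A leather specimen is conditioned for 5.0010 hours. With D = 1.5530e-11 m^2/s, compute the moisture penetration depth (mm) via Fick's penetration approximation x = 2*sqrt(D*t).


t = 5.0010 hr * 3600 = 18003.6000 s
D * t = 1.5530e-11 * 18003.6000 = 2.7960e-07
x = 2 * sqrt(D*t) = 2 * sqrt(2.7960e-07) = 0.00105754 m = 1.0575 mm


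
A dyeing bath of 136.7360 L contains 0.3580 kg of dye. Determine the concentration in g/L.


Formula: Conc = dye_mass(kg) / volume(L) * 1000
Substituting: Conc = 0.3580 / 136.7360 * 1000
Result: 2.6182 g/L


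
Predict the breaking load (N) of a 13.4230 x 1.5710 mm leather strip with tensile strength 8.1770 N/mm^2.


Formula: F = TS * w * t
Substituting: F = 8.1770 * 13.4230 * 1.5710
Result: 172.4328 N


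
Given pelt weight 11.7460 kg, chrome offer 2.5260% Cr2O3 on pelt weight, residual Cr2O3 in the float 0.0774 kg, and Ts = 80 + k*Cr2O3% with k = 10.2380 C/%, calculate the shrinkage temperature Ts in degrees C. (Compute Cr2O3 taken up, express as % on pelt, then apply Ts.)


Offered = pelt * offer_pct / 100 = 11.7460 * 2.5260 / 100 = 0.2967 kg
Uptake = offered - residual = 0.2967 - 0.0774 = 0.2193 kg
Cr2O3% on pelt = uptake / pelt * 100 = 0.2193 / 11.7460 * 100 = 1.8671 %
Ts = 80 + k * Cr2O3% = 80 + 10.2380 * 1.8671 = 99.1149 C


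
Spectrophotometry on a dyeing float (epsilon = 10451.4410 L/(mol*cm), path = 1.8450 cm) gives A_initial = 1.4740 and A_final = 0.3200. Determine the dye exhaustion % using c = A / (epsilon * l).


c_initial = A_i / (epsilon * l) = 1.4740 / (10451.4410 * 1.8450) = 7.6441e-05 mol/L
c_final = A_f / (epsilon * l) = 0.3200 / (10451.4410 * 1.8450) = 1.6595e-05 mol/L
Exhaustion = (c_initial - c_final) / c_initial * 100 = (7.6441e-05 - 1.6595e-05) / 7.6441e-05 * 100 = 78.2904 %


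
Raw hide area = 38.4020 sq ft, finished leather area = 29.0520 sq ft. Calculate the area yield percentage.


Formula: Yield = finished / raw * 100
Substituting: Yield = 29.0520 / 38.4020 * 100
Result: 75.6523 %


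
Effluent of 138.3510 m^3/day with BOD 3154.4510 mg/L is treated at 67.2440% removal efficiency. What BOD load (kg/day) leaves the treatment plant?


Load_in = volume * conc / 1000 = 138.3510 * 3154.4510 / 1000 = 436.4215 kg/day
Removed = Load_in * eff / 100 = 436.4215 * 67.2440 / 100 = 293.4672 kg/day
Load_out = Load_in - Removed = 436.4215 - 293.4672 = 142.9542 kg/day


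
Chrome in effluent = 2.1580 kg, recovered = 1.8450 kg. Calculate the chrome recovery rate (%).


Formula: Recovery = recovered / input * 100
Substituting: Recovery = 1.8450 / 2.1580 * 100
Result: 85.4958 %


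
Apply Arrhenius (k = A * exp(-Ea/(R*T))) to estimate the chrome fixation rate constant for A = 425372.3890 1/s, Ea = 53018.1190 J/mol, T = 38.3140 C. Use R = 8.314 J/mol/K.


T_K = T_C + 273.15 = 38.3140 + 273.15 = 311.4640 K
exponent = -Ea / (R * T_K) = -53018.1190 / (8.314 * 311.4640) = -20.4742
k = A * exp(exponent) = 425372.3890 * exp(-20.4742) = 5.4569e-04 1/s


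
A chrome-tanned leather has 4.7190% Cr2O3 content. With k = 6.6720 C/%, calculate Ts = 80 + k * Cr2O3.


Formula: Ts = 80 + k * Cr2O3
Substituting: Ts = 80 + 6.6720 * 4.7190
Result: 111.4852 C


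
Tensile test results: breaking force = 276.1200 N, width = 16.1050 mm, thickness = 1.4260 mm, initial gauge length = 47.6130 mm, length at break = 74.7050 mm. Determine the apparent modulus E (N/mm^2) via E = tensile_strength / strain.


TS = F / (w * t) = 276.1200 / (16.1050 * 1.4260) = 12.0231 N/mm^2
strain = (Lf - L0) / L0 = (74.7050 - 47.6130) / 47.6130 = 0.5690
E = TS / strain = 12.0231 / 0.5690 = 21.1301 N/mm^2


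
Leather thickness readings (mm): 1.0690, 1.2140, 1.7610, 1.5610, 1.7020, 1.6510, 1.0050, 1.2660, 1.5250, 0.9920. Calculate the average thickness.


Formula: Average = sum / n
Substituting: Average = 13.7460 / 10
Result: 1.3746 mm


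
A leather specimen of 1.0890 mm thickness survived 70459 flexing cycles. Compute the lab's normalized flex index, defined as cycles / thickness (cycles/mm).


Formula: Index = cycles / thickness
Substituting: Index = 70459 / 1.0890
Result: 64700.6428 cycles/mm


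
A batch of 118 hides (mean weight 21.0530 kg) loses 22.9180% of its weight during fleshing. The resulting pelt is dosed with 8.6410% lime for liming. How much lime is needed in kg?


Total_raw = N * avg_wt = 118 * 21.0530 = 2484.2540 kg
Substrate = Total_raw * (1 - loss/100) = 2484.2540 * (1 - 22.9180/100) = 1914.9127 kg
Lime = Substrate * pct / 100 = 1914.9127 * 8.6410 / 100 = 165.4676 kg


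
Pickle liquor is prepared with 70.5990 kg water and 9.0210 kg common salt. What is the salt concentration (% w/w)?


Formula: Conc = salt / (water + salt) * 100
Substituting: Conc = 9.0210 / (70.5990 + 9.0210) * 100
Result: 11.3301 %


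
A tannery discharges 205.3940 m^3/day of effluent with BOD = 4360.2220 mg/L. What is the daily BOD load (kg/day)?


Formula: BOD_load = volume * conc / 1000
Substituting: BOD_load = 205.3940 * 4360.2220 / 1000
Result: 895.5634 kg/day


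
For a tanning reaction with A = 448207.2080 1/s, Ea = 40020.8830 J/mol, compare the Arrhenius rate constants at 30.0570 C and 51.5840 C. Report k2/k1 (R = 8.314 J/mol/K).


T1 = 30.0570 + 273.15 = 303.2070 K; T2 = 51.5840 + 273.15 = 324.7340 K
k1 = A * exp(-Ea/(R*T1)) = 448207.2080 * exp(-40020.8830/(8.314*303.2070)) = 0.0571055 1/s
k2 = A * exp(-Ea/(R*T2)) = 448207.2080 * exp(-40020.8830/(8.314*324.7340)) = 0.1636 1/s
k2/k1 = 0.1636 / 0.0571055 = 2.8646


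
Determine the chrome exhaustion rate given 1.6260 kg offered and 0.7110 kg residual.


Formula: Uptake = (offered - residual) / offered * 100
Substituting: Uptake = (1.6260 - 0.7110) / 1.6260 * 100
Result: 56.2731 %


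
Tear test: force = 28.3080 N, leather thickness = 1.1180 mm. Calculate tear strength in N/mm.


Formula: Tear strength = force / thickness
Substituting: Tear strength = 28.3080 / 1.1180
Result: 25.3202 N/mm


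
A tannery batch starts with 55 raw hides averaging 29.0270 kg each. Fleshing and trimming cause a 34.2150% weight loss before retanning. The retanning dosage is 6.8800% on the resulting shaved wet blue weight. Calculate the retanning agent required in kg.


Total_raw = N * avg_wt = 55 * 29.0270 = 1596.4850 kg
Substrate = Total_raw * (1 - loss/100) = 1596.4850 * (1 - 34.2150/100) = 1050.2477 kg
Retan = Substrate * pct / 100 = 1050.2477 * 6.8800 / 100 = 72.2570 kg


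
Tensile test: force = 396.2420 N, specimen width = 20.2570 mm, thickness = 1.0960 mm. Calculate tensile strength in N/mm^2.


Formula: TS = force / (width * thickness)
Substituting: TS = 396.2420 / (20.2570 * 1.0960)
Result: 17.8474 N/mm^2


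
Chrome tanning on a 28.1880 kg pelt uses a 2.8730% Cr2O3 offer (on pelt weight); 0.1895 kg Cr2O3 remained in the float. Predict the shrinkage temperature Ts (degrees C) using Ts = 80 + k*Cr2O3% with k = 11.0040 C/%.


Offered = pelt * offer_pct / 100 = 28.1880 * 2.8730 / 100 = 0.8098 kg
Uptake = offered - residual = 0.8098 - 0.1895 = 0.6203 kg
Cr2O3% on pelt = uptake / pelt * 100 = 0.6203 / 28.1880 * 100 = 2.2007 %
Ts = 80 + k * Cr2O3% = 80 + 11.0040 * 2.2007 = 104.2168 C


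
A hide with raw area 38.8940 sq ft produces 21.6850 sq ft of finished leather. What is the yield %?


Formula: Yield = finished / raw * 100
Substituting: Yield = 21.6850 / 38.8940 * 100
Result: 55.7541 %


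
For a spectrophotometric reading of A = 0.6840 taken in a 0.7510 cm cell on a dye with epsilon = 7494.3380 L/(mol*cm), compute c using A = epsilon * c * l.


Formula: c = A / (epsilon * l)
Substituting: c = 0.6840 / (7494.3380 * 0.7510)
Result: 1.2153e-04 mol/L


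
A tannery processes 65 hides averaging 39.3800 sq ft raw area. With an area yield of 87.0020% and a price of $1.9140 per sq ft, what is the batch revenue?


Raw_total = N * avg_area = 65 * 39.3800 = 2559.7000 sq ft
Finished = Raw_total * yield / 100 = 2559.7000 * 87.0020 / 100 = 2226.9902 sq ft
Value = Finished * price = 2226.9902 * 1.9140 = 4262.4592 $


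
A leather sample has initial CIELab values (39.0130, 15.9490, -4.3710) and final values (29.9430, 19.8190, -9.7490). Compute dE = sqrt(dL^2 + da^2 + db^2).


dL = -9.0700, da = 3.8700, db = -5.3780
dE = sqrt((-9.0700)^2 + 3.8700^2 + (-5.3780)^2) = 11.2323


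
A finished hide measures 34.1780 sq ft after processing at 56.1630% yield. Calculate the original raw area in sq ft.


Formula: raw = finished * 100 / yield
Substituting: raw = 34.1780 * 100 / 56.1630
Result: 60.8550 sq ft


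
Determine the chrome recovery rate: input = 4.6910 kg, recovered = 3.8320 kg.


Formula: Recovery = recovered / input * 100
Substituting: Recovery = 3.8320 / 4.6910 * 100
Result: 81.6883 %


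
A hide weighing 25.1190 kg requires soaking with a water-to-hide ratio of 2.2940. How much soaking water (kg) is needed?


Formula: Water = hide_weight * ratio
Substituting: Water = 25.1190 * 2.2940
Result: 57.6230 kg


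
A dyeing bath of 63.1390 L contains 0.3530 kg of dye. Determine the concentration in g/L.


Formula: Conc = dye_mass(kg) / volume(L) * 1000
Substituting: Conc = 0.3530 / 63.1390 * 1000
Result: 5.5908 g/L


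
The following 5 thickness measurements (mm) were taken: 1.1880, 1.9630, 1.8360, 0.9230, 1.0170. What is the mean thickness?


Formula: Average = sum / n
Substituting: Average = 6.9270 / 5
Result: 1.3854 mm


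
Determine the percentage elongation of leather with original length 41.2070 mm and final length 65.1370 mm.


Formula: Elongation = (Lf - L0) / L0 * 100
Substituting: Elongation = (65.1370 - 41.2070) / 41.2070 * 100
Result: 58.0727 %


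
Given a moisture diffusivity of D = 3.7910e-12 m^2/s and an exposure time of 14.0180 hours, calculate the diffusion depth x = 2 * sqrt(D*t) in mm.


t = 14.0180 hr * 3600 = 50464.8000 s
D * t = 3.7910e-12 * 50464.8000 = 1.9131e-07
x = 2 * sqrt(D*t) = 2 * sqrt(1.9131e-07) = 8.7478e-04 m = 0.8748 mm


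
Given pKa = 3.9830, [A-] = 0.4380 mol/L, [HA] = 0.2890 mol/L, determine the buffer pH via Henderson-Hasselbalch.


ratio = [A-] / [HA] = 0.4380 / 0.2890 = 1.5156
log10(ratio) = 0.1806
pH = pKa + log10(ratio) = 3.9830 + 0.1806 = 4.1636


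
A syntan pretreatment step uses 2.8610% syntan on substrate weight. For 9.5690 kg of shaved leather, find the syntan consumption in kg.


Formula: Syntan = substrate * pct / 100
Substituting: Syntan = 9.5690 * 2.8610 / 100
Result: 0.2738 kg


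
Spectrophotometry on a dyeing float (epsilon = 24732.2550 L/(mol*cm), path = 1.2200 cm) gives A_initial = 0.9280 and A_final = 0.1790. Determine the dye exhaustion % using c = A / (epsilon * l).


c_initial = A_i / (epsilon * l) = 0.9280 / (24732.2550 * 1.2200) = 3.0756e-05 mol/L
c_final = A_f / (epsilon * l) = 0.1790 / (24732.2550 * 1.2200) = 5.9324e-06 mol/L
Exhaustion = (c_initial - c_final) / c_initial * 100 = (3.0756e-05 - 5.9324e-06) / 3.0756e-05 * 100 = 80.7112 %


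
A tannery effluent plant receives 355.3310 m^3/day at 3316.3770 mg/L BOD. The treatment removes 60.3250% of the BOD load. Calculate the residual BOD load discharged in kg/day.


Load_in = volume * conc / 1000 = 355.3310 * 3316.3770 / 1000 = 1178.4116 kg/day
Removed = Load_in * eff / 100 = 1178.4116 * 60.3250 / 100 = 710.8768 kg/day
Load_out = Load_in - Removed = 1178.4116 - 710.8768 = 467.5348 kg/day


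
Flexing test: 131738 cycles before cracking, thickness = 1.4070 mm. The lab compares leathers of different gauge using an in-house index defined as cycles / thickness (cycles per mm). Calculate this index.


Formula: Index = cycles / thickness
Substituting: Index = 131738 / 1.4070
Result: 93630.4193 cycles/mm


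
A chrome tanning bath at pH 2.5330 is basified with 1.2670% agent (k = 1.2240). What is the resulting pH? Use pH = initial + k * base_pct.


Formula: pH_final = pH_initial + k * base_pct
Substituting: pH_final = 2.5330 + 1.2240 * 1.2670
Result: 4.0838


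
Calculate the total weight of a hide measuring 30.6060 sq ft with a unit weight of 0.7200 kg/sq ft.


Formula: Weight = area * weight_per_sqft
Substituting: Weight = 30.6060 * 0.7200
Result: 22.0363 kg


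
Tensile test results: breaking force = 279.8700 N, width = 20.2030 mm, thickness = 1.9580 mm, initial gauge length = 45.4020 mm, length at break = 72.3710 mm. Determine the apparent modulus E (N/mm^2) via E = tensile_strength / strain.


TS = F / (w * t) = 279.8700 / (20.2030 * 1.9580) = 7.0750 N/mm^2
strain = (Lf - L0) / L0 = (72.3710 - 45.4020) / 45.4020 = 0.5940
E = TS / strain = 7.0750 / 0.5940 = 11.9107 N/mm^2


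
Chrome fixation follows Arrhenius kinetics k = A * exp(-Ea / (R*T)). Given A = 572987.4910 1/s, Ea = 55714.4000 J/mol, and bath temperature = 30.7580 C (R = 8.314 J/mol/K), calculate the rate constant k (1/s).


T_K = T_C + 273.15 = 30.7580 + 273.15 = 303.9080 K
exponent = -Ea / (R * T_K) = -55714.4000 / (8.314 * 303.9080) = -22.0503
k = A * exp(exponent) = 572987.4910 * exp(-22.0503) = 1.5199e-04 1/s


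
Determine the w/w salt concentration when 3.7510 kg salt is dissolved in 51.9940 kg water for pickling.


Formula: Conc = salt / (water + salt) * 100
Substituting: Conc = 3.7510 / (51.9940 + 3.7510) * 100
Result: 6.7289 %


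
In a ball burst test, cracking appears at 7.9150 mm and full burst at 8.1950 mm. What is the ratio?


Formula: Ratio = crack / burst
Substituting: Ratio = 7.9150 / 8.1950
Result: 0.9658


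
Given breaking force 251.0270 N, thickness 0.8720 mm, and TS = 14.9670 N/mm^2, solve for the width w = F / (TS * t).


Formula: w = F / (TS * t)
Substituting: w = 251.0270 / (14.9670 * 0.8720)
Result: 19.2340 mm


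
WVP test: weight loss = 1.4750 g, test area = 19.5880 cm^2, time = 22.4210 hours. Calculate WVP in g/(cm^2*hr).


Formula: WVP = loss / (area * time)
Substituting: WVP = 1.4750 / (19.5880 * 22.4210)
Result: 0.00335851 g/(cm^2*hr)


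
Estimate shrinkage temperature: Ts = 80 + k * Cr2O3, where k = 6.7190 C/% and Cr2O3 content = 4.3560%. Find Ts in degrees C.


Formula: Ts = 80 + k * Cr2O3
Substituting: Ts = 80 + 6.7190 * 4.3560
Result: 109.2680 C


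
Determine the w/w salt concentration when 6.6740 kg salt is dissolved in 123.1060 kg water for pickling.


Formula: Conc = salt / (water + salt) * 100
Substituting: Conc = 6.6740 / (123.1060 + 6.6740) * 100
Result: 5.1425 %


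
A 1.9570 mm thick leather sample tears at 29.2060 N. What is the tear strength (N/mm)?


Formula: Tear strength = force / thickness
Substituting: Tear strength = 29.2060 / 1.9570
Result: 14.9239 N/mm


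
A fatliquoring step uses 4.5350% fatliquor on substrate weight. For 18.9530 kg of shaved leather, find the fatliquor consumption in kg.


Formula: Fat = substrate * pct / 100
Substituting: Fat = 18.9530 * 4.5350 / 100
Result: 0.8595 kg


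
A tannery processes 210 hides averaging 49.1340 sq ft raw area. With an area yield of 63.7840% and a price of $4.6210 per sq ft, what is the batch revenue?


Raw_total = N * avg_area = 210 * 49.1340 = 10318.1400 sq ft
Finished = Raw_total * yield / 100 = 10318.1400 * 63.7840 / 100 = 6581.3224 sq ft
Value = Finished * price = 6581.3224 * 4.6210 = 30412.2909 $


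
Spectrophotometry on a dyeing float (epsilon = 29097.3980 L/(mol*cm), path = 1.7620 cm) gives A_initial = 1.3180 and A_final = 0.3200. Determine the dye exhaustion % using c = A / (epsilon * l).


c_initial = A_i / (epsilon * l) = 1.3180 / (29097.3980 * 1.7620) = 2.5707e-05 mol/L
c_final = A_f / (epsilon * l) = 0.3200 / (29097.3980 * 1.7620) = 6.2415e-06 mol/L
Exhaustion = (c_initial - c_final) / c_initial * 100 = (2.5707e-05 - 6.2415e-06) / 2.5707e-05 * 100 = 75.7208 %


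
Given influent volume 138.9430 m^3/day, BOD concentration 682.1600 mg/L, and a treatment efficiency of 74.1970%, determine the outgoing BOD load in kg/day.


Load_in = volume * conc / 1000 = 138.9430 * 682.1600 / 1000 = 94.7814 kg/day
Removed = Load_in * eff / 100 = 94.7814 * 74.1970 / 100 = 70.3249 kg/day
Load_out = Load_in - Removed = 94.7814 - 70.3249 = 24.4564 kg/day


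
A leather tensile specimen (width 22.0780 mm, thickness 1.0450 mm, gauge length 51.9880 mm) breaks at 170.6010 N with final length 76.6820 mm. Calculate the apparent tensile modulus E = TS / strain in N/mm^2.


TS = F / (w * t) = 170.6010 / (22.0780 * 1.0450) = 7.3944 N/mm^2
strain = (Lf - L0) / L0 = (76.6820 - 51.9880) / 51.9880 = 0.4750
E = TS / strain = 7.3944 / 0.4750 = 15.5674 N/mm^2


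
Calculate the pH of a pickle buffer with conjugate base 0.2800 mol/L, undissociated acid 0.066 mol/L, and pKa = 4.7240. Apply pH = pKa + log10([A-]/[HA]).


ratio = [A-] / [HA] = 0.2800 / 0.066 = 4.2424
log10(ratio) = 0.6276
pH = pKa + log10(ratio) = 4.7240 + 0.6276 = 5.3516


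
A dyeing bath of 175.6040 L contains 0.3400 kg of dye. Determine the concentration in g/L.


Formula: Conc = dye_mass(kg) / volume(L) * 1000
Substituting: Conc = 0.3400 / 175.6040 * 1000
Result: 1.9362 g/L


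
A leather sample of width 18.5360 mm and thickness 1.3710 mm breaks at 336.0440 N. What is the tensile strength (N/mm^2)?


Formula: TS = force / (width * thickness)
Substituting: TS = 336.0440 / (18.5360 * 1.3710)
Result: 13.2234 N/mm^2


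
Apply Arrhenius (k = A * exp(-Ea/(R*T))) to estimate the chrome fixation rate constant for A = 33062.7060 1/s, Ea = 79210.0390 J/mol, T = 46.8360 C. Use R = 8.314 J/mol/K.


T_K = T_C + 273.15 = 46.8360 + 273.15 = 319.9860 K
exponent = -Ea / (R * T_K) = -79210.0390 / (8.314 * 319.9860) = -29.7741
k = A * exp(exponent) = 33062.7060 * exp(-29.7741) = 3.8779e-09 1/s


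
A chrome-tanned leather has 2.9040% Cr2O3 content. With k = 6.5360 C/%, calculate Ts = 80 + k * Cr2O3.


Formula: Ts = 80 + k * Cr2O3
Substituting: Ts = 80 + 6.5360 * 2.9040
Result: 98.9805 C


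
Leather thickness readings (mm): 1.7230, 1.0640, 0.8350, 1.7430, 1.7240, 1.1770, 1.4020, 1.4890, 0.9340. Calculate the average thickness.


Formula: Average = sum / n
Substituting: Average = 12.0910 / 9
Result: 1.3434 mm


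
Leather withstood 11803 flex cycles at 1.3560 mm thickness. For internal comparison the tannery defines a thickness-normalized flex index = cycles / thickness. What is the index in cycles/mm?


Formula: Index = cycles / thickness
Substituting: Index = 11803 / 1.3560
Result: 8704.2773 cycles/mm


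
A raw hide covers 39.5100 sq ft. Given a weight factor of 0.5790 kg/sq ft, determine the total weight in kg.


Formula: Weight = area * weight_per_sqft
Substituting: Weight = 39.5100 * 0.5790
Result: 22.8763 kg


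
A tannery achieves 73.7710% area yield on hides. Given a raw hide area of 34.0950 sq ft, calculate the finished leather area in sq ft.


Formula: finished = raw * yield / 100
Substituting: finished = 34.0950 * 73.7710 / 100
Result: 25.1522 sq ft


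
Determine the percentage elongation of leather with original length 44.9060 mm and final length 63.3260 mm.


Formula: Elongation = (Lf - L0) / L0 * 100
Substituting: Elongation = (63.3260 - 44.9060) / 44.9060 * 100
Result: 41.0190 %


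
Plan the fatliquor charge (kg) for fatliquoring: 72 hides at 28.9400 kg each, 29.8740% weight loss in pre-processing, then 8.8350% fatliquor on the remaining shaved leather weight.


Total_raw = N * avg_wt = 72 * 28.9400 = 2083.6800 kg
Substrate = Total_raw * (1 - loss/100) = 2083.6800 * (1 - 29.8740/100) = 1461.2014 kg
Fat = Substrate * pct / 100 = 1461.2014 * 8.8350 / 100 = 129.0971 kg


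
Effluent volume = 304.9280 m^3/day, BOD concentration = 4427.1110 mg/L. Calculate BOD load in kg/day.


Formula: BOD_load = volume * conc / 1000
Substituting: BOD_load = 304.9280 * 4427.1110 / 1000
Result: 1349.9501 kg/day


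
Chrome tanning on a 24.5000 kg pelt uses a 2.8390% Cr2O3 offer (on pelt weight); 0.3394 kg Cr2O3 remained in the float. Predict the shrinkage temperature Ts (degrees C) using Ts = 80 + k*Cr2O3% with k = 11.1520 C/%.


Offered = pelt * offer_pct / 100 = 24.5000 * 2.8390 / 100 = 0.6956 kg
Uptake = offered - residual = 0.6956 - 0.3394 = 0.3562 kg
Cr2O3% on pelt = uptake / pelt * 100 = 0.3562 / 24.5000 * 100 = 1.4537 %
Ts = 80 + k * Cr2O3% = 80 + 11.1520 * 1.4537 = 96.2116 C


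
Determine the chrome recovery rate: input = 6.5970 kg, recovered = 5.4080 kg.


Formula: Recovery = recovered / input * 100
Substituting: Recovery = 5.4080 / 6.5970 * 100
Result: 81.9767 %


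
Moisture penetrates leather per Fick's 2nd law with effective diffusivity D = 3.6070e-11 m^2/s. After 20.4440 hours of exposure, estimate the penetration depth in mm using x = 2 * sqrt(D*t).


t = 20.4440 hr * 3600 = 73598.4000 s
D * t = 3.6070e-11 * 73598.4000 = 2.6547e-06
x = 2 * sqrt(D*t) = 2 * sqrt(2.6547e-06) = 0.00325865 m = 3.2586 mm


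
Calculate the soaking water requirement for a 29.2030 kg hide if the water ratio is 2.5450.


Formula: Water = hide_weight * ratio
Substituting: Water = 29.2030 * 2.5450
Result: 74.3216 kg


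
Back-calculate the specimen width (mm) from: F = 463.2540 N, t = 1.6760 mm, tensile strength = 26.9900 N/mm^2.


Formula: w = F / (TS * t)
Substituting: w = 463.2540 / (26.9900 * 1.6760)
Result: 10.2410 mm
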